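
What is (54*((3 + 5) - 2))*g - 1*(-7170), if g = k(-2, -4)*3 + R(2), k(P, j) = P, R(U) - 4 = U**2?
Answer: 7818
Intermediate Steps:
R(U) = 4 + U**2
g = 2 (g = -2*3 + (4 + 2**2) = -6 + (4 + 4) = -6 + 8 = 2)
(54*((3 + 5) - 2))*g - 1*(-7170) = (54*((3 + 5) - 2))*2 - 1*(-7170) = (54*(8 - 2))*2 + 7170 = (54*6)*2 + 7170 = 324*2 + 7170 = 648 + 7170 = 7818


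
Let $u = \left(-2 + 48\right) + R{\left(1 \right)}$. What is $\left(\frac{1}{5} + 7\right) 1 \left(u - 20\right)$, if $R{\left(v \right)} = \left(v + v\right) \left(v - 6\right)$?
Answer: $\frac{576}{5} \approx 115.2$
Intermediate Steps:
$R{\left(v \right)} = 2 v \left(-6 + v\right)$
$u = 36$ ($u = \left(-2 + 48\right) + 2 \cdot 1 \left(-6 + 1\right) = 46 + 2 \cdot 1 \left(-5\right) = 46 - 10 = 36$)
$\left(\frac{1}{5} + 7\right) 1 \left(u - 20\right) = \left(\frac{1}{5} + 7\right) 1 \left(36 - 20\right) = \left(\frac{1}{5} + 7\right) 1 \cdot 16 = \frac{36}{5} \cdot 1 \cdot 16 = \frac{36}{5} \cdot 16 = \frac{576}{5}$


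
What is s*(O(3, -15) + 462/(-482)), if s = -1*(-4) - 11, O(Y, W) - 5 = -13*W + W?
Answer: -310478/241 ≈ -1288.3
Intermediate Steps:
O(Y, W) = 5 - 12*W (O(Y, W) = 5 + (-13*W + W) = 5 - 12*W)
s = -7 (s = 4 - 11 = -7)
s*(O(3, -15) + 462/(-482)) = -7*((5 - 12*(-15)) + 462/(-482)) = -7*((5 + 180) + 462*(-1/482)) = -7*(185 - 231/241) = -7*44354/241 = -310478/241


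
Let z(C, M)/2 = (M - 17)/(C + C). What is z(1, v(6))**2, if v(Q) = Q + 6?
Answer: 25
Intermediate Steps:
v(Q) = 6 + Q
z(C, M) = (-17 + M)/C (z(C, M) = 2*((M - 17)/(C + C)) = 2*((-17 + M)/((2*C))) = 2*((-17 + M)*(1/(2*C))) = 2*((-17 + M)/(2*C)) = (-17 + M)/C)
z(1, v(6))**2 = ((-17 + (6 + 6))/1)**2 = (1*(-17 + 12))**2 = (1*(-5))**2 = (-5)**2 = 25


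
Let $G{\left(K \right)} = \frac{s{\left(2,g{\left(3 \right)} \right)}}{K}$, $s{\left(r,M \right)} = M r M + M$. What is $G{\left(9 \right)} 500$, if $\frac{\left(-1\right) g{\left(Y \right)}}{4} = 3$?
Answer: $\frac{46000}{3} \approx 15333.0$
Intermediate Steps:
$g{\left(Y \right)} = -12$ ($g{\left(Y \right)} = \left(-4\right) 3 = -12$)
$s{\left(r,M \right)} = M + r M^{2}$ ($s{\left(r,M \right)} = r M^{2} + M = M + r M^{2}$)
$G{\left(K \right)} = \frac{276}{K}$ ($G{\left(K \right)} = \frac{\left(-12\right) \left(1 - 24\right)}{K} = \frac{\left(-12\right) \left(-23\right)}{K} = \frac{276}{K}$)
$G{\left(9 \right)} 500 = \frac{276}{9} \cdot 500 = 276 \cdot \frac{1}{9} \cdot 500 = \frac{92}{3} \cdot 500 = \frac{46000}{3}$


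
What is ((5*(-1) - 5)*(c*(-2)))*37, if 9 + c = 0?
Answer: -6660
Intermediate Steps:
c = -9 (c = -9 + 0 = -9)
((5*(-1) - 5)*(c*(-2)))*37 = ((5*(-1) - 5)*(-9*(-2)))*37 = ((-5 - 5)*18)*37 = -10*18*37 = -180*37 = -6660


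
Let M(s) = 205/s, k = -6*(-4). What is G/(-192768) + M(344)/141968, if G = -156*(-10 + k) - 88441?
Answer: 34577280605/73548509952 ≈ 0.47013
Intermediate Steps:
k = 24
G = -90625 (G = -156*(-10 + 24) - 88441 = -156*14 - 88441 = -2184 - 88441 = -90625)
G/(-192768) + M(344)/141968 = -90625/(-192768) + (205/344)/141968 = -90625*(-1/192768) + (205*(1/344))*(1/141968) = 90625/192768 + (205/344)*(1/141968) = 90625/192768 + 205/48836992 = 34577280605/73548509952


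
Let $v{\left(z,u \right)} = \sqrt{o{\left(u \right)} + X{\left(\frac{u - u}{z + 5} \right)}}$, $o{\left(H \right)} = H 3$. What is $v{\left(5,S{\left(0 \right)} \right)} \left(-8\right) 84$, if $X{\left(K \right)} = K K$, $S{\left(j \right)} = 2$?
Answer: $- 672 \sqrt{6} \approx -1646.1$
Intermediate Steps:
$o{\left(H \right)} = 3 H$
$X{\left(K \right)} = K^{2}$
$v{\left(z,u \right)} = \sqrt{3} \sqrt{u}$ ($v{\left(z,u \right)} = \sqrt{3 u + \left(\frac{u - u}{z + 5}\right)^{2}} = \sqrt{3 u + \left(\frac{0}{5 + z}\right)^{2}} = \sqrt{3 u + 0^{2}} = \sqrt{3 u + 0} = \sqrt{3 u} = \sqrt{3} \sqrt{u}$)
$v{\left(5,S{\left(0 \right)} \right)} \left(-8\right) 84 = \sqrt{3} \sqrt{2} \left(-8\right) 84 = \sqrt{6} \left(-8\right) 84 = - 8 \sqrt{6} \cdot 84 = - 672 \sqrt{6}$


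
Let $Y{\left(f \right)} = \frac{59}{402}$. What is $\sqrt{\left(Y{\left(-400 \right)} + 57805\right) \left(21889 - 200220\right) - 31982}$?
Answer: $\frac{i \sqrt{1665891862095606}}{402} \approx 1.0153 \cdot 10^{5} i$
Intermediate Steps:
$Y{\left(f \right)} = \frac{59}{402}$ ($Y{\left(f \right)} = 59 \cdot \frac{1}{402} = \frac{59}{402}$)
$\sqrt{\left(Y{\left(-400 \right)} + 57805\right) \left(21889 - 200220\right) - 31982} = \sqrt{\left(\frac{59}{402} + 57805\right) \left(21889 - 200220\right) - 31982} = \sqrt{\frac{23237669}{402} \left(-178331\right) - 31982} = \sqrt{- \frac{4143996750439}{402} - 31982} = \sqrt{- \frac{4144009607203}{402}} = \frac{i \sqrt{1665891862095606}}{402}$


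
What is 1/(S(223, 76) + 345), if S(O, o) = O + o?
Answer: 1/644 ≈ 0.0015528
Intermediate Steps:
1/(S(223, 76) + 345) = 1/((223 + 76) + 345) = 1/(299 + 345) = 1/644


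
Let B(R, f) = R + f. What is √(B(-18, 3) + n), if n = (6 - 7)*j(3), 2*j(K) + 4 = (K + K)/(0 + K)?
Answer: I*√14 ≈ 3.7417*I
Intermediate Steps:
j(K) = -1 (j(K) = -2 + ((K + K)/(0 + K))/2 = -2 + ((2*K)/K)/2 = -2 + (½)*2 = -2 + 1 = -1)
n = 1 (n = (6 - 7)*(-1) = -1*(-1) = 1)
√(B(-18, 3) + n) = √((-18 + 3) + 1) = √(-15 + 1) = √(-14) = I*√14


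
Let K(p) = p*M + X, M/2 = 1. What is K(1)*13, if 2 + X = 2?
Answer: 26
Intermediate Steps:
X = 0 (X = -2 + 2 = 0)
M = 2 (M = 2*1 = 2)
K(p) = 2*p (K(p) = p*2 + 0 = 2*p + 0 = 2*p)
K(1)*13 = (2*1)*13 = 2*13 = 26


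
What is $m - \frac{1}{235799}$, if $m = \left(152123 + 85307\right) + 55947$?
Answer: $\frac{69178003222}{235799} \approx 2.9338 \cdot 10^{5}$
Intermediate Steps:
$m = 293377$ ($m = 237430 + 55947 = 293377$)
$m - \frac{1}{235799} = 293377 - \frac{1}{235799} = \frac{69178003222}{235799}$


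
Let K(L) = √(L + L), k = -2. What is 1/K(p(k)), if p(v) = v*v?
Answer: √2/4 ≈ 0.35355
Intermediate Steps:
p(v) = v²
K(L) = √2*√L (K(L) = √(2*L) = √2*√L)
1/K(p(k)) = 1/(√2*√((-2)²)) = 1/(√2*√4) = 1/(√2*2) = 1/(2*√2) = √2/4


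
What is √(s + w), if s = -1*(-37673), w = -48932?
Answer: 9*I*√139 ≈ 106.11*I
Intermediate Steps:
s = 37673
√(s + w) = √(37673 - 48932) = √(-11259) = 9*I*√139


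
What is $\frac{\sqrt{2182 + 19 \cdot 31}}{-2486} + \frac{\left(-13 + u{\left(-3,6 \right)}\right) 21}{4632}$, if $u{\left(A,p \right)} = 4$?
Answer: $- \frac{63}{1544} - \frac{\sqrt{2771}}{2486} \approx -0.061978$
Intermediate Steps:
$\frac{\sqrt{2182 + 19 \cdot 31}}{-2486} + \frac{\left(-13 + u{\left(-3,6 \right)}\right) 21}{4632} = \frac{\sqrt{2182 + 19 \cdot 31}}{-2486} + \frac{\left(-13 + 4\right) 21}{4632} = \sqrt{2182 + 589} \left(- \frac{1}{2486}\right) + \left(-9\right) 21 \cdot \frac{1}{4632} = \sqrt{2771} \left(- \frac{1}{2486}\right) - \frac{63}{1544} = - \frac{\sqrt{2771}}{2486} - \frac{63}{1544} = - \frac{63}{1544} - \frac{\sqrt{2771}}{2486}$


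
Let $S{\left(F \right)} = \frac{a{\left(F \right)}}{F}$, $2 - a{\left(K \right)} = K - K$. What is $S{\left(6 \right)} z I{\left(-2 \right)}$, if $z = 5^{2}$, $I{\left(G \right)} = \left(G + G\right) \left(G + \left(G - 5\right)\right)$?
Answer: $300$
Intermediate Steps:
$a{\left(K \right)} = 2$ ($a{\left(K \right)} = 2 - \left(K - K\right) = 2 - 0 = 2 + 0 = 2$)
$S{\left(F \right)} = \frac{2}{F}$
$I{\left(G \right)} = 2 G \left(-5 + 2 G\right)$ ($I{\left(G \right)} = 2 G \left(G + \left(-5 + G\right)\right) = 2 G \left(-5 + 2 G\right)$)
$z = 25$
$S{\left(6 \right)} z I{\left(-2 \right)} = \frac{2}{6} \cdot 25 \cdot 2 \left(-2\right) \left(-5 + 2 \left(-2\right)\right) = 2 \cdot \frac{1}{6} \cdot 25 \cdot 2 \left(-2\right) \left(-5 - 4\right) = \frac{1}{3} \cdot 25 \cdot 2 \left(-2\right) \left(-9\right) = \frac{25}{3} \cdot 36 = 300$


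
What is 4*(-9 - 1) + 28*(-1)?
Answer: -68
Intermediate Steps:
4*(-9 - 1) + 28*(-1) = 4*(-10) - 28 = -40 - 28 = -68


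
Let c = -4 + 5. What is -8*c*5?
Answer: -40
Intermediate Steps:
c = 1
-8*c*5 = -8*1*5 = -8*5 = -40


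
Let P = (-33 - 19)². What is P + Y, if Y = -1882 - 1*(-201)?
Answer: 1023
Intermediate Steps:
Y = -1681 (Y = -1882 + 201 = -1681)
P = 2704 (P = (-52)² = 2704)
P + Y = 2704 - 1681 = 1023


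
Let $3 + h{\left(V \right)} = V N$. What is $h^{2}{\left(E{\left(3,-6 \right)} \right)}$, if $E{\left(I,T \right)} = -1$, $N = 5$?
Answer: $64$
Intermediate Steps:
$h{\left(V \right)} = -3 + 5 V$ ($h{\left(V \right)} = -3 + V 5 = -3 + 5 V$)
$h^{2}{\left(E{\left(3,-6 \right)} \right)} = \left(-3 + 5 \left(-1\right)\right)^{2} = \left(-3 - 5\right)^{2} = \left(-8\right)^{2} = 64$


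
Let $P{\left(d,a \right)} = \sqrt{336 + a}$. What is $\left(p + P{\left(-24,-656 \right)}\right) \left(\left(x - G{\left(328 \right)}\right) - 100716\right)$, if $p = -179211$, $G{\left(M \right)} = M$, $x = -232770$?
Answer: $59823140754 - 2670512 i \sqrt{5} \approx 5.9823 \cdot 10^{10} - 5.9714 \cdot 10^{6} i$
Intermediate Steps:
$\left(p + P{\left(-24,-656 \right)}\right) \left(\left(x - G{\left(328 \right)}\right) - 100716\right) = \left(-179211 + \sqrt{336 - 656}\right) \left(\left(-232770 - 328\right) - 100716\right) = \left(-179211 + \sqrt{-320}\right) \left(\left(-232770 - 328\right) - 100716\right) = \left(-179211 + 8 i \sqrt{5}\right) \left(-233098 - 100716\right) = \left(-179211 + 8 i \sqrt{5}\right) \left(-333814\right) = 59823140754 - 2670512 i \sqrt{5}$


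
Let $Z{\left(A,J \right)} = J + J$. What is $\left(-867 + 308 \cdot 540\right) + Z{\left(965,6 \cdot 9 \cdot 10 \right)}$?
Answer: $166533$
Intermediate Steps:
$Z{\left(A,J \right)} = 2 J$
$\left(-867 + 308 \cdot 540\right) + Z{\left(965,6 \cdot 9 \cdot 10 \right)} = \left(-867 + 308 \cdot 540\right) + 2 \cdot 6 \cdot 9 \cdot 10 = \left(-867 + 166320\right) + 2 \cdot 54 \cdot 10 = 165453 + 2 \cdot 540 = 165453 + 1080 = 166533$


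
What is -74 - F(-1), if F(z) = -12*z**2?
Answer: -62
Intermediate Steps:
-74 - F(-1) = -74 - (-12)*(-1)**2 = -74 - (-12) = -74 - 1*(-12) = -74 + 12 = -62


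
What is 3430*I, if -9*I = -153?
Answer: 58310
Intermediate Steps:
I = 17 (I = -⅑*(-153) = 17)
3430*I = 3430*17 = 58310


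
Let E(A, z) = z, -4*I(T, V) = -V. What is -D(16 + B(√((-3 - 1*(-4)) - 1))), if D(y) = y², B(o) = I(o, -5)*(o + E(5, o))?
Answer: -256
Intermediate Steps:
I(T, V) = V/4 (I(T, V) = -(-1)*V/4 = V/4)
B(o) = -5*o/2 (B(o) = ((¼)*(-5))*(o + o) = -5*o/2)
-D(16 + B(√((-3 - 1*(-4)) - 1))) = -(16 - 5*√((-3 - 1*(-4)) - 1)/2)² = -(16 - 5*√((-3 + 4) - 1)/2)² = -(16 - 5*√(1 - 1)/2)² = -(16 - 5*√0/2)² = -(16 - 5/2*0)² = -(16 + 0)² = -1*16² = -1*256 = -256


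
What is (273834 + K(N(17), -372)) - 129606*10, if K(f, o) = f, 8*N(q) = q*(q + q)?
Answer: -4088615/4 ≈ -1.0222e+6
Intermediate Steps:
N(q) = q²/4 (N(q) = (q*(q + q))/8 = (q*(2*q))/8 = (2*q²)/8 = q²/4)
(273834 + K(N(17), -372)) - 129606*10 = (273834 + (¼)*17²) - 129606*10 = (273834 + (¼)*289) - 1296060 = (273834 + 289/4) - 1296060 = 1095625/4 - 1296060 = -4088615/4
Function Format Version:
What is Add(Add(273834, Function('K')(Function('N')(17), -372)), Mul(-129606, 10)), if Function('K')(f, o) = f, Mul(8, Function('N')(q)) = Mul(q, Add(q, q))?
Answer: Rational(-4088615, 4) ≈ -1.0222e+6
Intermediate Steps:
Function('N')(q) = Mul(Rational(1, 4), Pow(q, 2)) (Function('N')(q) = Mul(Rational(1, 8), Mul(q, Add(q, q))) = Mul(Rational(1, 8), Mul(q, Mul(2, q))) = Mul(Rational(1, 8), Mul(2, Pow(q, 2))) = Mul(Rational(1, 4), Pow(q, 2)))
Add(Add(273834, Function('K')(Function('N')(17), -372)), Mul(-129606, 10)) = Add(Add(273834, Mul(Rational(1, 4), Pow(17, 2))), Mul(-129606, 10)) = Add(Add(273834, Mul(Rational(1, 4), 289)), -1296060) = Add(Add(273834, Rational(289, 4)), -1296060) = Add(Rational(1095625, 4), -1296060) = Rational(-4088615, 4)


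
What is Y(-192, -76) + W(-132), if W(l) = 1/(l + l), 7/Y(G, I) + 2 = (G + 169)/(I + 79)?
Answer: -5573/7656 ≈ -0.72793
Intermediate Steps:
Y(G, I) = 7/(-2 + (169 + G)/(79 + I)) (Y(G, I) = 7/(-2 + (G + 169)/(I + 79)) = 7/(-2 + (169 + G)/(79 + I)))
W(l) = 1/(2*l)
Y(-192, -76) + W(-132) = 7*(79 - 76)/(11 - 192 - 2*(-76)) + (½)/(-132) = 7*3/(11 - 192 + 152) + (½)*(-1/132) = 7*3/(-29) - 1/264 = 7*(-1/29)*3 - 1/264 = -21/29 - 1/264 = -5573/7656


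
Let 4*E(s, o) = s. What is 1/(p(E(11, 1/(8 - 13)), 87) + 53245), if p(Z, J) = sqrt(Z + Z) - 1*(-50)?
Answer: 9690/516428549 - sqrt(22)/5680714039 ≈ 1.8763e-5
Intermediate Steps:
E(s, o) = s/4
p(Z, J) = 50 + sqrt(2)*sqrt(Z) (p(Z, J) = sqrt(2*Z) + 50 = sqrt(2)*sqrt(Z) + 50 = 50 + sqrt(2)*sqrt(Z))
1/(p(E(11, 1/(8 - 13)), 87) + 53245) = 1/((50 + sqrt(2)*sqrt((1/4)*11)) + 53245) = 1/((50 + sqrt(2)*sqrt(11/4)) + 53245) = 1/((50 + sqrt(2)*(sqrt(11)/2)) + 53245) = 1/((50 + sqrt(22)/2) + 53245) = 1/(53295 + sqrt(22)/2)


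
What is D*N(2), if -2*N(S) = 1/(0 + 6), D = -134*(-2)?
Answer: -67/3 ≈ -22.333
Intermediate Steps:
D = 268
N(S) = -1/12 (N(S) = -1/(2*(0 + 6)) = -½/6 = -½*⅙ = -1/12)
D*N(2) = 268*(-1/12) = -67/3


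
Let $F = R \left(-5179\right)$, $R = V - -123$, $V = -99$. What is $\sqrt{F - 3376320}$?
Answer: $2 i \sqrt{875154} \approx 1871.0 i$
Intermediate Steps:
$R = 24$ ($R = -99 - -123 = -99 + 123 = 24$)
$F = -124296$ ($F = 24 \left(-5179\right) = -124296$)
$\sqrt{F - 3376320} = \sqrt{-124296 - 3376320} = \sqrt{-3500616} = 2 i \sqrt{875154}$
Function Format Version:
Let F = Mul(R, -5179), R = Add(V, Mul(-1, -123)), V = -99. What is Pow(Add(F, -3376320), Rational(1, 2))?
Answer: Mul(2, I, Pow(875154, Rational(1, 2))) ≈ Mul(1871.0, I)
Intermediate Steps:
R = 24 (R = Add(-99, Mul(-1, -123)) = Add(-99, 123) = 24)
F = -124296 (F = Mul(24, -5179) = -124296)
Pow(Add(F, -3376320), Rational(1, 2)) = Pow(Add(-124296, -3376320), Rational(1, 2)) = Pow(-3500616, Rational(1, 2)) = Mul(2, I, Pow(875154, Rational(1, 2)))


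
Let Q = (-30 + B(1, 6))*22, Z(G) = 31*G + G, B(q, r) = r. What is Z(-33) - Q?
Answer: -528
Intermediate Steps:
Z(G) = 32*G
Q = -528 (Q = (-30 + 6)*22 = -24*22 = -528)
Z(-33) - Q = 32*(-33) - 1*(-528) = -1056 + 528 = -528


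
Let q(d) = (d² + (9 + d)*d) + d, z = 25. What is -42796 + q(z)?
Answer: -41296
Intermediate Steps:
q(d) = d + d² + d*(9 + d) (q(d) = (d² + d*(9 + d)) + d = d + d² + d*(9 + d))
-42796 + q(z) = -42796 + 2*25*(5 + 25) = -42796 + 2*25*30 = -42796 + 1500 = -41296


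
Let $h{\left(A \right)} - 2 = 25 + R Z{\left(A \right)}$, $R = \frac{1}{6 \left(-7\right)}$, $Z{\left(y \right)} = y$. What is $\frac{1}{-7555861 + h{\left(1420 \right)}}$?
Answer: $- \frac{21}{158673224} \approx -1.3235 \cdot 10^{-7}$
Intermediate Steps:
$R = - \frac{1}{42}$ ($R = \frac{1}{-42} = - \frac{1}{42} \approx -0.02381$)
$h{\left(A \right)} = 27 - \frac{A}{42}$ ($h{\left(A \right)} = 2 - \left(-25 + \frac{A}{42}\right) = 27 - \frac{A}{42}$)
$\frac{1}{-7555861 + h{\left(1420 \right)}} = \frac{1}{-7555861 + \left(27 - \frac{710}{21}\right)} = \frac{1}{-7555861 - \frac{143}{21}} = \frac{1}{- \frac{158673224}{21}} = - \frac{21}{158673224}$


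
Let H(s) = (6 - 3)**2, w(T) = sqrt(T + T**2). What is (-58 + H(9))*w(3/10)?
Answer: -49*sqrt(39)/10 ≈ -30.600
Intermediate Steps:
H(s) = 9 (H(s) = 3**2 = 9)
(-58 + H(9))*w(3/10) = (-58 + 9)*sqrt((3/10)*(1 + 3/10)) = -49*sqrt(1 + 3*(1/10))*(sqrt(30)/10) = -49*sqrt(30)*sqrt(1 + 3/10)/10 = -49*sqrt(39)/10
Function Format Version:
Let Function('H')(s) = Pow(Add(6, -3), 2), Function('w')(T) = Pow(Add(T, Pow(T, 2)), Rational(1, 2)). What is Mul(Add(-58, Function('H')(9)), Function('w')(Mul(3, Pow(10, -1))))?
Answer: Mul(Rational(-49, 10), Pow(39, Rational(1, 2))) ≈ -30.600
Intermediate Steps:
Function('H')(s) = 9 (Function('H')(s) = Pow(3, 2) = 9)
Mul(Add(-58, Function('H')(9)), Function('w')(Mul(3, Pow(10, -1)))) = Mul(Add(-58, 9), Pow(Mul(Mul(3, Pow(10, -1)), Add(1, Mul(3, Pow(10, -1)))), Rational(1, 2))) = Mul(-49, Pow(Mul(Mul(3, Rational(1, 10)), Add(1, Mul(3, Rational(1, 10)))), Rational(1, 2))) = Mul(-49, Pow(Mul(Rational(3, 10), Add(1, Rational(3, 10))), Rational(1, 2))) = Mul(-49, Pow(Mul(Rational(3, 10), Rational(13, 10)), Rational(1, 2))) = Mul(-49, Pow(Rational(39, 100), Rational(1, 2))) = Mul(-49, Mul(Rational(1, 10), Pow(39, Rational(1, 2)))) = Mul(Rational(-49, 10), Pow(39, Rational(1, 2)))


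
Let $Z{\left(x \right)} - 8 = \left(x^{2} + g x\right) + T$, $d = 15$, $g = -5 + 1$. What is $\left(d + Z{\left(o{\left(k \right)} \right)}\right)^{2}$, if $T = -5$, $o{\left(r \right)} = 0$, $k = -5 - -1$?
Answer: $324$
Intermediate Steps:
$k = -4$ ($k = -5 + 1 = -4$)
$g = -4$
$Z{\left(x \right)} = 3 + x^{2} - 4 x$ ($Z{\left(x \right)} = 8 - \left(5 - x^{2} + 4 x\right) = 3 + x^{2} - 4 x$)
$\left(d + Z{\left(o{\left(k \right)} \right)}\right)^{2} = \left(15 + \left(3 + 0^{2} - 0\right)\right)^{2} = \left(15 + \left(3 + 0 + 0\right)\right)^{2} = \left(15 + 3\right)^{2} = 18^{2} = 324$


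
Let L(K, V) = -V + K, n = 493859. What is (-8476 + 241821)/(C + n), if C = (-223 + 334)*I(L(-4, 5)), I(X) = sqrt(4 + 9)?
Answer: 115239528355/243896551708 - 25901295*sqrt(13)/243896551708 ≈ 0.47211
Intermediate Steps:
L(K, V) = K - V
I(X) = sqrt(13)
C = 111*sqrt(13) (C = (-223 + 334)*sqrt(13) = 111*sqrt(13) ≈ 400.22)
(-8476 + 241821)/(C + n) = (-8476 + 241821)/(111*sqrt(13) + 493859) = 233345/(493859 + 111*sqrt(13))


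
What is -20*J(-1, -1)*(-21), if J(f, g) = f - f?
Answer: 0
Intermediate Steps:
J(f, g) = 0
-20*J(-1, -1)*(-21) = -20*0*(-21) = 0*(-21) = 0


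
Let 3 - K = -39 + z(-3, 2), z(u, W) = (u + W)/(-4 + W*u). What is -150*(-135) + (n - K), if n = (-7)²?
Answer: 202571/10 ≈ 20257.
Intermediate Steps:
z(u, W) = (W + u)/(-4 + W*u)
n = 49
K = 419/10 (K = 3 - (-39 + (2 - 3)/(-4 + 2*(-3))) = 3 - (-39 - 1/(-4 - 6)) = 3 - (-39 - 1/(-10)) = 3 - (-39 - ⅒*(-1)) = 3 - (-39 + ⅒) = 3 - 1*(-389/10) = 3 + 389/10 = 419/10 ≈ 41.900)
-150*(-135) + (n - K) = -150*(-135) + (49 - 1*419/10) = 20250 + (49 - 419/10) = 20250 + 71/10 = 202571/10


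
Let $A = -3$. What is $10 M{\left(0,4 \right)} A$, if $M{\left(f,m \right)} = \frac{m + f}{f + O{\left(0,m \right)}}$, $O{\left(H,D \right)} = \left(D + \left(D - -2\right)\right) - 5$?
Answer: $-24$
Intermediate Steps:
$O{\left(H,D \right)} = -3 + 2 D$ ($O{\left(H,D \right)} = \left(D + \left(D + 2\right)\right) - 5 = \left(D + \left(2 + D\right)\right) - 5 = \left(2 + 2 D\right) - 5 = -3 + 2 D$)
$M{\left(f,m \right)} = \frac{f + m}{-3 + f + 2 m}$ ($M{\left(f,m \right)} = \frac{m + f}{f + \left(-3 + 2 m\right)} = \frac{f + m}{-3 + f + 2 m}$)
$10 M{\left(0,4 \right)} A = 10 \frac{0 + 4}{-3 + 0 + 2 \cdot 4} \left(-3\right) = 10 \frac{1}{-3 + 0 + 8} \cdot 4 \left(-3\right) = 10 \cdot \frac{1}{5} \cdot 4 \left(-3\right) = 10 \cdot \frac{4}{5} \left(-3\right) = 8 \left(-3\right) = -24$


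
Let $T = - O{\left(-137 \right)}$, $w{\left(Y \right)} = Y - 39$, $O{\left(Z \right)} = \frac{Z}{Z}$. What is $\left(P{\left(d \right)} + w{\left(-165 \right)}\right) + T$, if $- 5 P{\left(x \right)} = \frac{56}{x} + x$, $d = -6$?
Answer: $- \frac{3029}{15} \approx -201.93$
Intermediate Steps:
$O{\left(Z \right)} = 1$
$w{\left(Y \right)} = -39 + Y$ ($w{\left(Y \right)} = Y - 39 = -39 + Y$)
$P{\left(x \right)} = - \frac{56}{5 x} - \frac{x}{5}$ ($P{\left(x \right)} = - \frac{\frac{56}{x} + x}{5} = - \frac{x + \frac{56}{x}}{5} = - \frac{56}{5 x} - \frac{x}{5}$)
$T = -1$ ($T = \left(-1\right) 1 = -1$)
$\left(P{\left(d \right)} + w{\left(-165 \right)}\right) + T = \left(\frac{-56 - \left(-6\right)^{2}}{5 \left(-6\right)} - 204\right) - 1 = \left(\frac{1}{5} \left(- \frac{1}{6}\right) \left(-56 - 36\right) - 204\right) - 1 = \left(\frac{1}{5} \left(- \frac{1}{6}\right) \left(-92\right) - 204\right) - 1 = \left(\frac{46}{15} - 204\right) - 1 = - \frac{3014}{15} - 1 = - \frac{3029}{15}$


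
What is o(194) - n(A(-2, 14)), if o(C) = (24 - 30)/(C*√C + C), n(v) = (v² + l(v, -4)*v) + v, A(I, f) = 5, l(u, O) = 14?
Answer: -1872097/18721 - 3*√194/18721 ≈ -100.00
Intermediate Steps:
n(v) = v² + 15*v (n(v) = (v² + 14*v) + v = v² + 15*v)
o(C) = -6/(C + C^(3/2)) (o(C) = -6/(C^(3/2) + C) = -6/(C + C^(3/2)))
o(194) - n(A(-2, 14)) = -6/(194 + 194^(3/2)) - 5*(15 + 5) = -6/(194 + 194*√194) - 5*20 = -6/(194 + 194*√194) - 1*100 = -6/(194 + 194*√194) - 100 = -100 - 6/(194 + 194*√194)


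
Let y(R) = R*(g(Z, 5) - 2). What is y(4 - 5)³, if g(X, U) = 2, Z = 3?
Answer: 0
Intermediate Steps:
y(R) = 0 (y(R) = R*(2 - 2) = R*0 = 0)
y(4 - 5)³ = 0³ = 0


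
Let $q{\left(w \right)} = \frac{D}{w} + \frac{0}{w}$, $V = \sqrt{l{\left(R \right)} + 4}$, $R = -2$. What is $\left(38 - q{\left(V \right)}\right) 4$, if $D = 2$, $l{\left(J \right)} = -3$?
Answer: $144$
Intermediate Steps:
$V = 1$ ($V = \sqrt{-3 + 4} = \sqrt{1} = 1$)
$q{\left(w \right)} = \frac{2}{w}$ ($q{\left(w \right)} = \frac{2}{w} + \frac{0}{w} = \frac{2}{w} + 0 = \frac{2}{w}$)
$\left(38 - q{\left(V \right)}\right) 4 = \left(38 - \frac{2}{1}\right) 4 = \left(38 - 2 \cdot 1\right) 4 = \left(38 - 2\right) 4 = 36 \cdot 4 = 144$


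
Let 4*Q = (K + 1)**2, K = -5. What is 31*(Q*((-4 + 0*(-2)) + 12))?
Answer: 992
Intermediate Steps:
Q = 4 (Q = (-5 + 1)**2/4 = (1/4)*(-4)**2 = (1/4)*16 = 4)
31*(Q*((-4 + 0*(-2)) + 12)) = 31*(4*((-4 + 0*(-2)) + 12)) = 31*(4*((-4 + 0) + 12)) = 31*(4*(-4 + 12)) = 31*(4*8) = 31*32 = 992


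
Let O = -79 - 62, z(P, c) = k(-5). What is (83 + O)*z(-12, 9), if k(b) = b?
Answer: 290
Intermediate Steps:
z(P, c) = -5
O = -141
(83 + O)*z(-12, 9) = (83 - 141)*(-5) = -58*(-5) = 290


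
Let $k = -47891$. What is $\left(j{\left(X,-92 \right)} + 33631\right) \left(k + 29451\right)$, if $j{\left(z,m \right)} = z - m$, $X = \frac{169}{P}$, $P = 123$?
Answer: $- \frac{76490927120}{123} \approx -6.2188 \cdot 10^{8}$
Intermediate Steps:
$X = \frac{169}{123} \approx 1.374$
$\left(j{\left(X,-92 \right)} + 33631\right) \left(k + 29451\right) = \left(\left(\frac{169}{123} - -92\right) + 33631\right) \left(-47891 + 29451\right) = \left(\left(\frac{169}{123} + 92\right) + 33631\right) \left(-18440\right) = \left(\frac{11485}{123} + 33631\right) \left(-18440\right) = \frac{4148098}{123} \left(-18440\right) = - \frac{76490927120}{123}$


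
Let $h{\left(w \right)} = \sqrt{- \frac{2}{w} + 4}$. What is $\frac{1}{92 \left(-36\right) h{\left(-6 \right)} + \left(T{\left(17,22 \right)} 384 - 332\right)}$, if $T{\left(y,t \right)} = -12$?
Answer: $\frac{95}{444812} - \frac{69 \sqrt{39}}{1445639} \approx -8.4499 \cdot 10^{-5}$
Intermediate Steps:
$h{\left(w \right)} = \sqrt{4 - \frac{2}{w}}$
$\frac{1}{92 \left(-36\right) h{\left(-6 \right)} + \left(T{\left(17,22 \right)} 384 - 332\right)} = \frac{1}{92 \left(-36\right) \sqrt{4 - \frac{2}{-6}} - 4940} = \frac{1}{- 3312 \sqrt{4 - - \frac{1}{3}} - 4940} = \frac{1}{- 3312 \sqrt{4 + \frac{1}{3}} - 4940} = \frac{1}{- 3312 \sqrt{\frac{13}{3}} - 4940} = \frac{1}{- 3312 \frac{\sqrt{39}}{3} - 4940} = \frac{1}{- 1104 \sqrt{39} - 4940} = \frac{1}{-4940 - 1104 \sqrt{39}}$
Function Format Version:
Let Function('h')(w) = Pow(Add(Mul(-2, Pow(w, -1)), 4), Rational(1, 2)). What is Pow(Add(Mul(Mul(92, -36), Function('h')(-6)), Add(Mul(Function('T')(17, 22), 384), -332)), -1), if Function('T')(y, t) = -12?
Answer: Add(Rational(95, 444812), Mul(Rational(-69, 1445639), Pow(39, Rational(1, 2)))) ≈ -8.4499e-5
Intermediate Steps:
Function('h')(w) = Pow(Add(4, Mul(-2, Pow(w, -1))), Rational(1, 2))
Pow(Add(Mul(Mul(92, -36), Function('h')(-6)), Add(Mul(Function('T')(17, 22), 384), -332)), -1) = Pow(Add(Mul(Mul(92, -36), Pow(Add(4, Mul(-2, Pow(-6, -1))), Rational(1, 2))), Add(Mul(-12, 384), -332)), -1) = Pow(Add(Mul(-3312, Pow(Add(4, Mul(-2, Rational(-1, 6))), Rational(1, 2))), Add(-4608, -332)), -1) = Pow(Add(Mul(-3312, Pow(Add(4, Rational(1, 3)), Rational(1, 2))), -4940), -1) = Pow(Add(Mul(-3312, Pow(Rational(13, 3), Rational(1, 2))), -4940), -1) = Pow(Add(Mul(-3312, Mul(Rational(1, 3), Pow(39, Rational(1, 2)))), -4940), -1) = Pow(Add(Mul(-1104, Pow(39, Rational(1, 2))), -4940), -1) = Pow(Add(-4940, Mul(-1104, Pow(39, Rational(1, 2)))), -1)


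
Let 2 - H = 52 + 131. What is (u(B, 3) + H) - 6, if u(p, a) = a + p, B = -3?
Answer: -187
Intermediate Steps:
H = -181 (H = 2 - (52 + 131) = 2 - 1*183 = 2 - 183 = -181)
(u(B, 3) + H) - 6 = ((3 - 3) - 181) - 6 = (0 - 181) - 6 = -181 - 6 = -187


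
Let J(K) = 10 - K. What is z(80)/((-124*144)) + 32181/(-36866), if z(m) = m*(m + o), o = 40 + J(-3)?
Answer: -30214943/20571228 ≈ -1.4688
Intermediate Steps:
o = 53 (o = 40 + (10 - 1*(-3)) = 40 + (10 + 3) = 40 + 13 = 53)
z(m) = m*(53 + m) (z(m) = m*(m + 53) = m*(53 + m))
z(80)/((-124*144)) + 32181/(-36866) = (80*(53 + 80))/((-124*144)) + 32181/(-36866) = (80*133)/(-17856) + 32181*(-1/36866) = 10640*(-1/17856) - 32181/36866 = -665/1116 - 32181/36866 = -30214943/20571228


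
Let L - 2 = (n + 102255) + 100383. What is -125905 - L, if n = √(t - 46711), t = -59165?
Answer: -328545 - 6*I*√2941 ≈ -3.2855e+5 - 325.39*I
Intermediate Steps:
n = 6*I*√2941 (n = √(-59165 - 46711) = √(-105876) = 6*I*√2941 ≈ 325.39*I)
L = 202640 + 6*I*√2941 (L = 2 + ((6*I*√2941 + 102255) + 100383) = 2 + ((102255 + 6*I*√2941) + 100383) = 2 + (202638 + 6*I*√2941) = 202640 + 6*I*√2941 ≈ 2.0264e+5 + 325.39*I)
-125905 - L = -125905 - (202640 + 6*I*√2941) = -125905 + (-202640 - 6*I*√2941) = -328545 - 6*I*√2941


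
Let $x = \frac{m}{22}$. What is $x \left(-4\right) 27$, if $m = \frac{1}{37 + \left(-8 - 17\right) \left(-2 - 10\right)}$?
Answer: $- \frac{54}{3707} \approx -0.014567$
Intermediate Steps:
$m = \frac{1}{337}$ ($m = \frac{1}{37 - -300} = \frac{1}{37 + 300} = \frac{1}{337} \approx 0.0029674$)
$x = \frac{1}{7414}$ ($x = \frac{1}{337 \cdot 22} = \frac{1}{337} \cdot \frac{1}{22} = \frac{1}{7414} \approx 0.00013488$)
$x \left(-4\right) 27 = \frac{1}{7414} \left(-4\right) 27 = \left(- \frac{2}{3707}\right) 27 = - \frac{54}{3707}$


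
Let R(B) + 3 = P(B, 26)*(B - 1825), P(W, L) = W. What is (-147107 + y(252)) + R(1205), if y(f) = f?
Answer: -893958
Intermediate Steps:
R(B) = -3 + B*(-1825 + B) (R(B) = -3 + B*(B - 1825) = -3 + B*(-1825 + B))
(-147107 + y(252)) + R(1205) = (-147107 + 252) + (-3 + 1205² - 1825*1205) = -146855 + (-3 + 1452025 - 2199125) = -146855 - 747103 = -893958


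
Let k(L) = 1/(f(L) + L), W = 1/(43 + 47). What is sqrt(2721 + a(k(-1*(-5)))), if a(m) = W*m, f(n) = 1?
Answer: sqrt(22040115)/90 ≈ 52.163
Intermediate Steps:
W = 1/90 ≈ 0.011111
k(L) = 1/(1 + L)
a(m) = m/90
sqrt(2721 + a(k(-1*(-5)))) = sqrt(2721 + 1/(90*(1 - 1*(-5)))) = sqrt(2721 + 1/(90*(1 + 5))) = sqrt(2721 + (1/90)/6) = sqrt(2721 + (1/90)*(1/6)) = sqrt(2721 + 1/540) = sqrt(1469341/540) = sqrt(22040115)/90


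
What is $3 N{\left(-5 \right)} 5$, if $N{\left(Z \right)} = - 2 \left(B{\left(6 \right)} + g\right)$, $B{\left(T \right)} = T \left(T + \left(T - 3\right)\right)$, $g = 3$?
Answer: $-1710$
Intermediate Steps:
$B{\left(T \right)} = T \left(-3 + 2 T\right)$ ($B{\left(T \right)} = T \left(T + \left(-3 + T\right)\right) = T \left(-3 + 2 T\right)$)
$N{\left(Z \right)} = -114$ ($N{\left(Z \right)} = - 2 \left(6 \left(-3 + 2 \cdot 6\right) + 3\right) = - 2 \left(6 \left(-3 + 12\right) + 3\right) = - 2 \left(6 \cdot 9 + 3\right) = - 2 \left(54 + 3\right) = \left(-2\right) 57 = -114$)
$3 N{\left(-5 \right)} 5 = 3 \left(-114\right) 5 = \left(-342\right) 5 = -1710$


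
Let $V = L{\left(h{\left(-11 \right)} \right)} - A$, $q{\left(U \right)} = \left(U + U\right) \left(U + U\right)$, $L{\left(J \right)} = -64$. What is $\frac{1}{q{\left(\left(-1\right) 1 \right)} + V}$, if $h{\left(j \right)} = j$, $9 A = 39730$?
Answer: $- \frac{9}{40270} \approx -0.00022349$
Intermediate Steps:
$A = \frac{39730}{9}$ ($A = \frac{1}{9} \cdot 39730 = \frac{39730}{9} \approx 4414.4$)
$q{\left(U \right)} = 4 U^{2}$ ($q{\left(U \right)} = 2 U 2 U = 4 U^{2}$)
$V = - \frac{40306}{9}$ ($V = -64 - \frac{39730}{9} = - \frac{40306}{9} \approx -4478.4$)
$\frac{1}{q{\left(\left(-1\right) 1 \right)} + V} = \frac{1}{4 \left(\left(-1\right) 1\right)^{2} - \frac{40306}{9}} = \frac{1}{4 \left(-1\right)^{2} - \frac{40306}{9}} = \frac{1}{4 \cdot 1 - \frac{40306}{9}} = \frac{1}{4 - \frac{40306}{9}} = \frac{1}{- \frac{40270}{9}} = - \frac{9}{40270}$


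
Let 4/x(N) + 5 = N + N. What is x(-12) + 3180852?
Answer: 92244704/29 ≈ 3.1809e+6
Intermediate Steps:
x(N) = 4/(-5 + 2*N) (x(N) = 4/(-5 + (N + N)) = 4/(-5 + 2*N))
x(-12) + 3180852 = 4/(-5 + 2*(-12)) + 3180852 = 4/(-5 - 24) + 3180852 = 4/(-29) + 3180852 = 4*(-1/29) + 3180852 = -4/29 + 3180852 = 92244704/29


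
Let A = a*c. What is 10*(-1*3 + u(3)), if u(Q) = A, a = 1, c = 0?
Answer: -30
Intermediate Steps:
A = 0 (A = 1*0 = 0)
u(Q) = 0
10*(-1*3 + u(3)) = 10*(-1*3 + 0) = 10*(-3 + 0) = 10*(-3) = -30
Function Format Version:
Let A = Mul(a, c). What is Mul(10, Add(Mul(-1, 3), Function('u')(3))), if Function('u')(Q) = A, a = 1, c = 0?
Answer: -30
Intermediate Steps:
A = 0 (A = Mul(1, 0) = 0)
Function('u')(Q) = 0
Mul(10, Add(Mul(-1, 3), Function('u')(3))) = Mul(10, Add(Mul(-1, 3), 0)) = Mul(10, Add(-3, 0)) = Mul(10, -3) = -30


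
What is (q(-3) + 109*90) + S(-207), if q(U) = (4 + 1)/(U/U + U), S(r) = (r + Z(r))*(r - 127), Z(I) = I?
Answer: 296167/2 ≈ 1.4808e+5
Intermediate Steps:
S(r) = 2*r*(-127 + r) (S(r) = (r + r)*(r - 127) = (2*r)*(-127 + r) = 2*r*(-127 + r))
q(U) = 5/(1 + U)
(q(-3) + 109*90) + S(-207) = (5/(1 - 3) + 109*90) + 2*(-207)*(-127 - 207) = (5/(-2) + 9810) + 2*(-207)*(-334) = (5*(-1/2) + 9810) + 138276 = (-5/2 + 9810) + 138276 = 19615/2 + 138276 = 296167/2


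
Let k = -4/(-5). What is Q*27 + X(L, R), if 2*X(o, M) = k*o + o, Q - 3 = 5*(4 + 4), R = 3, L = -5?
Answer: 2313/2 ≈ 1156.5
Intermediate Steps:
k = 4/5 (k = -4*(-1/5) = 4/5 ≈ 0.80000)
Q = 43 (Q = 3 + 5*(4 + 4) = 3 + 5*8 = 3 + 40 = 43)
X(o, M) = 9*o/10 (X(o, M) = (4*o/5 + o)/2 = (9*o/5)/2 = 9*o/10)
Q*27 + X(L, R) = 43*27 + (9/10)*(-5) = 1161 - 9/2 = 2313/2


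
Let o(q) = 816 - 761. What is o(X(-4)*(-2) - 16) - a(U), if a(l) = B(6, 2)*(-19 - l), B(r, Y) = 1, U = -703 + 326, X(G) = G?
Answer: -303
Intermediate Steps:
U = -377
o(q) = 55
a(l) = -19 - l (a(l) = 1*(-19 - l) = -19 - l)
o(X(-4)*(-2) - 16) - a(U) = 55 - (-19 - 1*(-377)) = 55 - (-19 + 377) = 55 - 1*358 = 55 - 358 = -303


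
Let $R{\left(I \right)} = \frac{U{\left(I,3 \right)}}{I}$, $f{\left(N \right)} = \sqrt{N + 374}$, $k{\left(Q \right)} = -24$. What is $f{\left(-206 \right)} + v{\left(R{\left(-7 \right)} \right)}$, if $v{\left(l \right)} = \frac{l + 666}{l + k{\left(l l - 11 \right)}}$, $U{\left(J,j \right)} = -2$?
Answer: $- \frac{2332}{83} + 2 \sqrt{42} \approx -15.135$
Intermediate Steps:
$f{\left(N \right)} = \sqrt{374 + N}$
$R{\left(I \right)} = - \frac{2}{I}$
$v{\left(l \right)} = \frac{666 + l}{-24 + l}$ ($v{\left(l \right)} = \frac{l + 666}{l - 24} = \frac{666 + l}{-24 + l}$)
$f{\left(-206 \right)} + v{\left(R{\left(-7 \right)} \right)} = \sqrt{374 - 206} + \frac{666 - \frac{2}{-7}}{-24 - \frac{2}{-7}} = \sqrt{168} + \frac{666 - - \frac{2}{7}}{-24 - - \frac{2}{7}} = 2 \sqrt{42} + \frac{666 + \frac{2}{7}}{-24 + \frac{2}{7}} = 2 \sqrt{42} + \frac{1}{- \frac{166}{7}} \cdot \frac{4664}{7} = 2 \sqrt{42} - \frac{2332}{83} = - \frac{2332}{83} + 2 \sqrt{42}$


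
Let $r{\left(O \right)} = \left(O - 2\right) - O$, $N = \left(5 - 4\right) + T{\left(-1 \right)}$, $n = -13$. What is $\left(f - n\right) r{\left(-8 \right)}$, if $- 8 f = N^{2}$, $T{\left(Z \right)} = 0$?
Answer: $- \frac{103}{4} \approx -25.75$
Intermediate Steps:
$N = 1$ ($N = \left(5 - 4\right) + 0 = 1 + 0 = 1$)
$r{\left(O \right)} = -2$ ($r{\left(O \right)} = \left(-2 + O\right) - O = -2$)
$f = - \frac{1}{8}$ ($f = - \frac{1^{2}}{8} = \left(- \frac{1}{8}\right) 1 = - \frac{1}{8} \approx -0.125$)
$\left(f - n\right) r{\left(-8 \right)} = \left(- \frac{1}{8} - -13\right) \left(-2\right) = \left(- \frac{1}{8} + 13\right) \left(-2\right) = \frac{103}{8} \left(-2\right) = - \frac{103}{4}$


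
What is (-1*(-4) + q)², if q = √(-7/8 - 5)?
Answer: (16 + I*√94)²/16 ≈ 10.125 + 19.391*I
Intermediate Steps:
q = I*√94/4 (q = √(-7*⅛ - 5) = √(-7/8 - 5) = √(-47/8) = I*√94/4 ≈ 2.4238*I)
(-1*(-4) + q)² = (-1*(-4) + I*√94/4)² = (4 + I*√94/4)²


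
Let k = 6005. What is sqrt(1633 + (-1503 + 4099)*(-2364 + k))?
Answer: sqrt(9453669) ≈ 3074.7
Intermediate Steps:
sqrt(1633 + (-1503 + 4099)*(-2364 + k)) = sqrt(1633 + (-1503 + 4099)*(-2364 + 6005)) = sqrt(1633 + 2596*3641) = sqrt(1633 + 9452036) = sqrt(9453669)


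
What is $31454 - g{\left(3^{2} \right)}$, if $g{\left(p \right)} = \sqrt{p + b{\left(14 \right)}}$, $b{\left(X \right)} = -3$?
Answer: $31454 - \sqrt{6} \approx 31452.0$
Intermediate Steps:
$g{\left(p \right)} = \sqrt{-3 + p}$ ($g{\left(p \right)} = \sqrt{p - 3} = \sqrt{-3 + p}$)
$31454 - g{\left(3^{2} \right)} = 31454 - \sqrt{-3 + 3^{2}} = 31454 - \sqrt{-3 + 9} = 31454 - \sqrt{6}$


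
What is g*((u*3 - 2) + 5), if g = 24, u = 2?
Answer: 216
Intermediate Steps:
g*((u*3 - 2) + 5) = 24*((2*3 - 2) + 5) = 24*((6 - 2) + 5) = 24*(4 + 5) = 24*9 = 216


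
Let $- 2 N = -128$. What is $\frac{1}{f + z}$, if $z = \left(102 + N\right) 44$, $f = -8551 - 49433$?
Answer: $- \frac{1}{50680} \approx -1.9732 \cdot 10^{-5}$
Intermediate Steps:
$f = -57984$
$N = 64$ ($N = \left(- \frac{1}{2}\right) \left(-128\right) = 64$)
$z = 7304$ ($z = \left(102 + 64\right) 44 = 166 \cdot 44 = 7304$)
$\frac{1}{f + z} = \frac{1}{-57984 + 7304} = \frac{1}{-50680} = - \frac{1}{50680}$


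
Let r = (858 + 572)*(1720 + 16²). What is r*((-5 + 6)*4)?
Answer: 11302720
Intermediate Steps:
r = 2825680 (r = 1430*(1720 + 256) = 1430*1976 = 2825680)
r*((-5 + 6)*4) = 2825680*((-5 + 6)*4) = 2825680*(1*4) = 2825680*4 = 11302720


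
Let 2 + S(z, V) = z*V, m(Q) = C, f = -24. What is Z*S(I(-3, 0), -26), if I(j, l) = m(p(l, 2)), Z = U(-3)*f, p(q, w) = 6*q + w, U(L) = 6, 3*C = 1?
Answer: 1536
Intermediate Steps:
C = ⅓ (C = (⅓)*1 = ⅓ ≈ 0.33333)
p(q, w) = w + 6*q
m(Q) = ⅓
Z = -144 (Z = 6*(-24) = -144)
I(j, l) = ⅓
S(z, V) = -2 + V*z (S(z, V) = -2 + z*V = -2 + V*z)
Z*S(I(-3, 0), -26) = -144*(-2 - 26*⅓) = -144*(-2 - 26/3) = -144*(-32/3) = 1536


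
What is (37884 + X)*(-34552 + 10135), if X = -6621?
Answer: -763348671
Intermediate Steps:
(37884 + X)*(-34552 + 10135) = (37884 - 6621)*(-34552 + 10135) = 31263*(-24417) = -763348671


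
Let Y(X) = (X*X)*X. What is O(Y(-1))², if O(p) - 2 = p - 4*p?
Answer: 25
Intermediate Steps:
Y(X) = X³ (Y(X) = X²*X = X³)
O(p) = 2 - 3*p (O(p) = 2 + (p - 4*p) = 2 - 3*p)
O(Y(-1))² = (2 - 3*(-1)³)² = (2 - 3*(-1))² = (2 + 3)² = 5² = 25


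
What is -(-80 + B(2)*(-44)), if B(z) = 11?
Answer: 564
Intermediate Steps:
-(-80 + B(2)*(-44)) = -(-80 + 11*(-44)) = -(-80 - 484) = -1*(-564) = 564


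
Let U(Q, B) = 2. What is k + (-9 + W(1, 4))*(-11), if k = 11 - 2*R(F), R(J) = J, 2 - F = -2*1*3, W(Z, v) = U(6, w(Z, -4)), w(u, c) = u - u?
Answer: 72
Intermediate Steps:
w(u, c) = 0
W(Z, v) = 2
F = 8 (F = 2 - (-2*1)*3 = 2 - (-2)*3 = 2 - 1*(-6) = 2 + 6 = 8)
k = -5 (k = 11 - 2*8 = 11 - 16 = -5)
k + (-9 + W(1, 4))*(-11) = -5 + (-9 + 2)*(-11) = -5 - 7*(-11) = -5 + 77 = 72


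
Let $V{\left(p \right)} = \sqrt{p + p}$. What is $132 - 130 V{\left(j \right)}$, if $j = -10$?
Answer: $132 - 260 i \sqrt{5} \approx 132.0 - 581.38 i$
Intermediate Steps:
$V{\left(p \right)} = \sqrt{2} \sqrt{p}$ ($V{\left(p \right)} = \sqrt{2 p} = \sqrt{2} \sqrt{p}$)
$132 - 130 V{\left(j \right)} = 132 - 130 \sqrt{2} \sqrt{-10} = 132 - 130 \sqrt{2} i \sqrt{10} = 132 - 130 \cdot 2 i \sqrt{5} = 132 - 260 i \sqrt{5}$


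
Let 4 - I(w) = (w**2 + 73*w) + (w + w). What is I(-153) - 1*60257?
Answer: -72187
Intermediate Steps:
I(w) = 4 - w**2 - 75*w (I(w) = 4 - ((w**2 + 73*w) + (w + w)) = 4 - ((w**2 + 73*w) + 2*w) = 4 - (w**2 + 75*w) = 4 + (-w**2 - 75*w) = 4 - w**2 - 75*w)
I(-153) - 1*60257 = (4 - 1*(-153)**2 - 75*(-153)) - 1*60257 = (4 - 1*23409 + 11475) - 60257 = (4 - 23409 + 11475) - 60257 = -11930 - 60257 = -72187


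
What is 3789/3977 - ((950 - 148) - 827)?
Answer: 103214/3977 ≈ 25.953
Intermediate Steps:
3789/3977 - ((950 - 148) - 827) = 3789*(1/3977) - (802 - 827) = 3789/3977 - 1*(-25) = 3789/3977 + 25 = 103214/3977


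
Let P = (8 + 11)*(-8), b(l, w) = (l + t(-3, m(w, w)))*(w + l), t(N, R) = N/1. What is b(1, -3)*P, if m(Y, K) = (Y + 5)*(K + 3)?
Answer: -608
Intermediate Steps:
m(Y, K) = (3 + K)*(5 + Y) (m(Y, K) = (5 + Y)*(3 + K) = (3 + K)*(5 + Y))
t(N, R) = N (t(N, R) = N*1 = N)
b(l, w) = (-3 + l)*(l + w) (b(l, w) = (l - 3)*(w + l) = (-3 + l)*(l + w))
P = -152 (P = 19*(-8) = -152)
b(1, -3)*P = (1**2 - 3*1 - 3*(-3) + 1*(-3))*(-152) = (1 - 3 + 9 - 3)*(-152) = 4*(-152) = -608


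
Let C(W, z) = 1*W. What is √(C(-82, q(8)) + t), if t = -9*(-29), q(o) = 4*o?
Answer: √179 ≈ 13.379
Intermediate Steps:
C(W, z) = W
t = 261
√(C(-82, q(8)) + t) = √(-82 + 261) = √179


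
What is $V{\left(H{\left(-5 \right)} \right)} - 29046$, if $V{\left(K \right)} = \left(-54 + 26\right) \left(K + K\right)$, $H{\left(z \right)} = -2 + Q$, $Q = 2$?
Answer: $-29046$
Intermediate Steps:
$H{\left(z \right)} = 0$ ($H{\left(z \right)} = -2 + 2 = 0$)
$V{\left(K \right)} = - 56 K$ ($V{\left(K \right)} = - 28 \cdot 2 K = - 56 K$)
$V{\left(H{\left(-5 \right)} \right)} - 29046 = \left(-56\right) 0 - 29046 = 0 - 29046 = -29046$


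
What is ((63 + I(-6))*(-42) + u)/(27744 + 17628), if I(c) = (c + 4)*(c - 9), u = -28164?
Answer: -5345/7562 ≈ -0.70682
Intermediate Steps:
I(c) = (-9 + c)*(4 + c) (I(c) = (4 + c)*(-9 + c) = (-9 + c)*(4 + c))
((63 + I(-6))*(-42) + u)/(27744 + 17628) = ((63 + (-36 + (-6)² - 5*(-6)))*(-42) - 28164)/(27744 + 17628) = ((63 + (-36 + 36 + 30))*(-42) - 28164)/45372 = ((63 + 30)*(-42) - 28164)*(1/45372) = (93*(-42) - 28164)*(1/45372) = (-3906 - 28164)*(1/45372) = -32070*1/45372 = -5345/7562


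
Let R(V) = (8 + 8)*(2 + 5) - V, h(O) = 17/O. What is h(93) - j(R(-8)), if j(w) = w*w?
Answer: -1339183/93 ≈ -14400.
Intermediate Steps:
R(V) = 112 - V (R(V) = 16*7 - V = 112 - V)
j(w) = w²
h(93) - j(R(-8)) = 17/93 - (112 - 1*(-8))² = 17*(1/93) - (112 + 8)² = 17/93 - 1*120² = 17/93 - 1*14400 = 17/93 - 14400 = -1339183/93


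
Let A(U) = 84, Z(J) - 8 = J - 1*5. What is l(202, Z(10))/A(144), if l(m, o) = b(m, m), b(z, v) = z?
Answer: 101/42 ≈ 2.4048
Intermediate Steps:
Z(J) = 3 + J (Z(J) = 8 + (J - 1*5) = 8 + (J - 5) = 8 + (-5 + J) = 3 + J)
l(m, o) = m
l(202, Z(10))/A(144) = 202/84 = 202*(1/84) = 101/42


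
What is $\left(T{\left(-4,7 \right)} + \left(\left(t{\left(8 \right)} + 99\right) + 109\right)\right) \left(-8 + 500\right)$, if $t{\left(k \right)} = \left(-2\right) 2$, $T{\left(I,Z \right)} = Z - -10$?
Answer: $108732$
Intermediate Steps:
$T{\left(I,Z \right)} = 10 + Z$ ($T{\left(I,Z \right)} = Z + 10 = 10 + Z$)
$t{\left(k \right)} = -4$
$\left(T{\left(-4,7 \right)} + \left(\left(t{\left(8 \right)} + 99\right) + 109\right)\right) \left(-8 + 500\right) = \left(\left(10 + 7\right) + \left(\left(-4 + 99\right) + 109\right)\right) \left(-8 + 500\right) = \left(17 + \left(95 + 109\right)\right) 492 = \left(17 + 204\right) 492 = 221 \cdot 492 = 108732$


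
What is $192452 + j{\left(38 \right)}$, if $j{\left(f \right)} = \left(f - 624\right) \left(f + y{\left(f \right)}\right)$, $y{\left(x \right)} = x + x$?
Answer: $125648$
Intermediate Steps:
$y{\left(x \right)} = 2 x$
$j{\left(f \right)} = 3 f \left(-624 + f\right)$ ($j{\left(f \right)} = \left(f - 624\right) \left(f + 2 f\right) = \left(-624 + f\right) 3 f = 3 f \left(-624 + f\right)$)
$192452 + j{\left(38 \right)} = 192452 + 3 \cdot 38 \left(-624 + 38\right) = 192452 + 3 \cdot 38 \left(-586\right) = 192452 - 66804 = 125648$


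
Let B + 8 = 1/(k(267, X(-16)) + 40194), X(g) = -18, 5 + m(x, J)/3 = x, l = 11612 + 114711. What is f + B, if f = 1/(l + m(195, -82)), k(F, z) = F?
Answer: -41073574030/5134217673 ≈ -8.0000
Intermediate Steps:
l = 126323
m(x, J) = -15 + 3*x
B = -323687/40461 (B = -8 + 1/(267 + 40194) = -8 + 1/40461 = -323687/40461 ≈ -8.0000)
f = 1/126893 (f = 1/(126323 + (-15 + 3*195)) = 1/(126323 + (-15 + 585)) = 1/(126323 + 570) = 1/126893 ≈ 7.8806e-6)
f + B = 1/126893 - 323687/40461 = -41073574030/5134217673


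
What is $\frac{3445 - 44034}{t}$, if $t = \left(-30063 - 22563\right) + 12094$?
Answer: $\frac{40589}{40532} \approx 1.0014$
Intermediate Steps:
$t = -40532$ ($t = -52626 + 12094 = -40532$)
$\frac{3445 - 44034}{t} = \frac{3445 - 44034}{-40532} = \left(3445 - 44034\right) \left(- \frac{1}{40532}\right) = \left(-40589\right) \left(- \frac{1}{40532}\right) = \frac{40589}{40532}$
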